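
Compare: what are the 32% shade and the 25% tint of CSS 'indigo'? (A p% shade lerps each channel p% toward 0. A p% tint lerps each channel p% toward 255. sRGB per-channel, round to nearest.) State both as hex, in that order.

CSS indigo is rgb(75, 0, 130).
32% shade:
  R: 75 − 24 = 51 → 51
  G: 0 + 0.32×(0−0) = 0 + 0 = 0 → 0
  B: 130 − 41.6 = 88.4 → 88
  → #330058
25% tint:
  R: 75 + 45 = 120 → 120
  G: 0 + 0.25×(255−0) = 0 + 63.75 = 63.75 → 64
  B: 130 + 0.25×(255−130) = 130 + 31.25 = 161.25 → 161
  → #7840A1

#330058, #7840A1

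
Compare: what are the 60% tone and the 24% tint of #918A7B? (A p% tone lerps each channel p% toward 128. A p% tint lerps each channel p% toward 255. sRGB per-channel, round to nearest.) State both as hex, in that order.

#87847E, #ABA69B

#918A7B is rgb(145, 138, 123).
60% tone:
  R: 145 − 10.2 = 134.8 → 135
  G: 138 − 6 = 132 → 132
  B: 123 + 0.6×(128−123) = 123 + 3 = 126 → 126
  → #87847E
24% tint:
  R: 145 + 0.24×(255−145) = 145 + 26.4 = 171.4 → 171
  G: 138 + 28.08 = 166.08 → 166
  B: 123 + 0.24×(255−123) = 123 + 31.68 = 154.68 → 155
  → #ABA69B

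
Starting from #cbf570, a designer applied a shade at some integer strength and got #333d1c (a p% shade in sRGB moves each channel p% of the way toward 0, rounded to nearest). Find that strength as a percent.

75%

#cbf570 is rgb(203, 245, 112); #333d1c is rgb(51, 61, 28).
On the G channel (widest range): 61 ≈ 245 + (p/100)(0 − 245), so p ≈ 100×(61 − 245)/(0 − 245) = -18400/-245 = 75.10.
p = 75 reproduces all three channels after rounding.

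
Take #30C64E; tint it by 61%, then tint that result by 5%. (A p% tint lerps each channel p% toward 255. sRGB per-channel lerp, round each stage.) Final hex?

#B2EABD

#30C64E is rgb(48, 198, 78).
A 61% tint moves each channel 61% toward 255:
  R: 48 + 0.61×(255−48) = 48 + 126.27 = 174.27 → 174
  G: 198 + 34.77 = 232.77 → 233
  B: 78 + 0.61×(255−78) = 78 + 107.97 = 185.97 → 186
After the tint: rgb(174, 233, 186) = #AEE9BA.
Lerp each channel 5% toward 255:
  R: 174 + 0.05×(255−174) = 174 + 4.05 = 178.05 → 178
  G: 233 + 0.05×(255−233) = 233 + 1.1 = 234.1 → 234
  B: 186 + 0.05×(255−186) = 186 + 3.45 = 189.45 → 189
rgb(178, 234, 189) = #B2EABD.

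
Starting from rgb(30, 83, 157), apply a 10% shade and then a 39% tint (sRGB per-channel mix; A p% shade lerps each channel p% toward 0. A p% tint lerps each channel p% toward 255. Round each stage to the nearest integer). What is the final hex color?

#7491B9

Lerp each channel 10% toward 0:
  R: 30 − 3 = 27 → 27
  G: 83 + 0.1×(0−83) = 83 − 8.3 = 74.7 → 75
  B: 157 + 0.1×(0−157) = 157 − 15.7 = 141.3 → 141
After the shade: rgb(27, 75, 141) = #1B4B8D.
Lerp each channel 39% toward 255:
  R: 27 + 88.92 = 115.92 → 116
  G: 75 + 70.2 = 145.2 → 145
  B: 141 + 44.46 = 185.46 → 185
rgb(116, 145, 185) = #7491B9.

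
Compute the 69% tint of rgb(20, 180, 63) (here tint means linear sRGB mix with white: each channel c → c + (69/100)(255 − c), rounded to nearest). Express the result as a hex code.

Per channel, c → c + 0.69(255 − c):
  R: 20 + 162.15 = 182.15 → 182
  G: 180 + 51.75 = 231.75 → 232
  B: 63 + 0.69×(255−63) = 63 + 132.48 = 195.48 → 195
rgb(182, 232, 195) = #B6E8C3.

#B6E8C3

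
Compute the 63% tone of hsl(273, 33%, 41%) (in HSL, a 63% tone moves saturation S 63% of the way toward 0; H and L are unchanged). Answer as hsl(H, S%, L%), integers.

hsl(273, 12%, 41%)

S moves 63% from 33 toward 0: 33 − 20.79 = 12.21 → 12.
H and L are unchanged.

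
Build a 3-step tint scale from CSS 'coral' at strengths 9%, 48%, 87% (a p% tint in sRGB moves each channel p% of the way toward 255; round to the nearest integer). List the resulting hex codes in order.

#FF8B60, #FFBCA4, #FFEEE8

CSS coral is rgb(255, 127, 80).
9%: (255→255, 127 + 11.52 = 138.52→139, 80 + 15.75 = 95.75→96) → #FF8B60
48%: (255→255, 127 + 61.44 = 188.44→188, 80 + 84 = 164→164) → #FFBCA4
87%: (255→255, 127 + 111.36 = 238.36→238, 80 + 152.25 = 232.25→232) → #FFEEE8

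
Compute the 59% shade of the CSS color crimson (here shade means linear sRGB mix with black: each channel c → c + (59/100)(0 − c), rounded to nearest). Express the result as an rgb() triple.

CSS crimson is rgb(220, 20, 60).
Lerp each channel 59% toward 0:
  R: 220 + 0.59×(0−220) = 220 − 129.8 = 90.2 → 90
  G: 20 + 0.59×(0−20) = 20 − 11.8 = 8.2 → 8
  B: 60 − 35.4 = 24.6 → 25

rgb(90, 8, 25)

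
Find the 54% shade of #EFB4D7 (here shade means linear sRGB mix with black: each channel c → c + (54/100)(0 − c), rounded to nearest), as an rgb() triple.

#EFB4D7 is rgb(239, 180, 215).
Per channel, c → c + 0.54(0 − c):
  R: 239 + 0.54×(0−239) = 239 − 129.06 = 109.94 → 110
  G: 180 + 0.54×(0−180) = 180 − 97.2 = 82.8 → 83
  B: 215 − 116.1 = 98.9 → 99

rgb(110, 83, 99)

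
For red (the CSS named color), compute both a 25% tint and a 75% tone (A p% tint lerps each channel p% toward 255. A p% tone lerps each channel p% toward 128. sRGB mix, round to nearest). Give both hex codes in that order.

#FF4040, #A06060

CSS red is rgb(255, 0, 0).
25% tint:
  R: 255 + 0 = 255 → 255
  G: 0 + 63.75 = 63.75 → 64
  B: 0 + 0.25×(255−0) = 0 + 63.75 = 63.75 → 64
  → #FF4040
75% tone:
  R: 255 + 0.75×(128−255) = 255 − 95.25 = 159.75 → 160
  G: 0 + 0.75×(128−0) = 0 + 96 = 96 → 96
  B: 0 + 96 = 96 → 96
  → #A06060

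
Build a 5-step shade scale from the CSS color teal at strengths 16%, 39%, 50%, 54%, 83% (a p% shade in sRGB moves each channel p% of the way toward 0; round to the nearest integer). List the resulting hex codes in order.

#006c6c, #004e4e, #004040, #003b3b, #001616

CSS teal is rgb(0, 128, 128).
16%: (0→0, 128 − 20.48 = 107.52→108, 128 − 20.48 = 107.52→108) → #006c6c
39%: (0→0, 128 − 49.92 = 78.08→78, 128 − 49.92 = 78.08→78) → #004e4e
50%: (0→0, 128 − 64 = 64→64, 128 − 64 = 64→64) → #004040
54%: (0→0, 128 − 69.12 = 58.88→59, 128 − 69.12 = 58.88→59) → #003b3b
83%: (0→0, 128 − 106.24 = 21.76→22, 128 − 106.24 = 21.76→22) → #001616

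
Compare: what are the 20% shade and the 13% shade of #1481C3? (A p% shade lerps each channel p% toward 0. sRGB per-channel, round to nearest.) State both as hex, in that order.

#10679C, #1170AA

#1481C3 is rgb(20, 129, 195).
20% shade:
  R: 20 + 0.2×(0−20) = 20 − 4 = 16 → 16
  G: 129 − 25.8 = 103.2 → 103
  B: 195 + 0.2×(0−195) = 195 − 39 = 156 → 156
  → #10679C
13% shade:
  R: 20 − 2.6 = 17.4 → 17
  G: 129 − 16.77 = 112.23 → 112
  B: 195 + 0.13×(0−195) = 195 − 25.35 = 169.65 → 170
  → #1170AA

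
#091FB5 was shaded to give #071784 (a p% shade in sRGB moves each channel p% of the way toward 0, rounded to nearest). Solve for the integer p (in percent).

27%

#091FB5 is rgb(9, 31, 181); #071784 is rgb(7, 23, 132).
On the B channel (widest range): 132 ≈ 181 + (p/100)(0 − 181), so p ≈ 100×(132 − 181)/(0 − 181) = -4900/-181 = 27.07.
p = 27 reproduces all three channels after rounding.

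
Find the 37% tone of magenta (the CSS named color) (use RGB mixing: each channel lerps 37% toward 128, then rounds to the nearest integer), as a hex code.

#d02fd0

CSS magenta is rgb(255, 0, 255).
Per channel, c → c + 0.37(128 − c):
  R: 255 + 0.37×(128−255) = 255 − 46.99 = 208.01 → 208
  G: 0 + 0.37×(128−0) = 0 + 47.36 = 47.36 → 47
  B: 255 + 0.37×(128−255) = 255 − 46.99 = 208.01 → 208
rgb(208, 47, 208) = #d02fd0.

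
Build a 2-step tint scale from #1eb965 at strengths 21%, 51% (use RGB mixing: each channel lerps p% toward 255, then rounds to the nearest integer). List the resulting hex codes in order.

#1eb965 is rgb(30, 185, 101).
21%: (30 + 47.25 = 77.25→77, 185 + 14.7 = 199.7→200, 101 + 32.34 = 133.34→133) → #4dc885
51%: (30 + 114.75 = 144.75→145, 185 + 35.7 = 220.7→221, 101 + 78.54 = 179.54→180) → #91ddb4

#4dc885, #91ddb4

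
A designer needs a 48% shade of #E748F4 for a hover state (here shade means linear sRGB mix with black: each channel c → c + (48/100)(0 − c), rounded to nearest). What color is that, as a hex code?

#E748F4 is rgb(231, 72, 244).
A 48% shade moves each channel 48% toward 0:
  R: 231 − 110.88 = 120.12 → 120
  G: 72 + 0.48×(0−72) = 72 − 34.56 = 37.44 → 37
  B: 244 − 117.12 = 126.88 → 127
rgb(120, 37, 127) = #78257F.

#78257F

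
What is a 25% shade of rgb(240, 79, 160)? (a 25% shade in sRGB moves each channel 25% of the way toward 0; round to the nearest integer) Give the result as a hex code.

Lerp each channel 25% toward 0:
  R: 240 − 60 = 180 → 180
  G: 79 + 0.25×(0−79) = 79 − 19.75 = 59.25 → 59
  B: 160 − 40 = 120 → 120
rgb(180, 59, 120) = #B43B78.

#B43B78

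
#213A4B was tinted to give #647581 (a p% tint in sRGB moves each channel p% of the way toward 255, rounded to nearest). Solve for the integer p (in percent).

#213A4B is rgb(33, 58, 75); #647581 is rgb(100, 117, 129).
On the R channel (widest range): 100 ≈ 33 + (p/100)(255 − 33), so p ≈ 100×(100 − 33)/(255 − 33) = 6700/222 = 30.18.
p = 30 reproduces all three channels after rounding.

30%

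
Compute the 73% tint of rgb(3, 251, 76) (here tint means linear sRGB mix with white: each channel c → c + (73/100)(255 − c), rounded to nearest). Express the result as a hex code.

Lerp each channel 73% toward 255:
  R: 3 + 183.96 = 186.96 → 187
  G: 251 + 0.73×(255−251) = 251 + 2.92 = 253.92 → 254
  B: 76 + 0.73×(255−76) = 76 + 130.67 = 206.67 → 207
rgb(187, 254, 207) = #BBFECF.

#BBFECF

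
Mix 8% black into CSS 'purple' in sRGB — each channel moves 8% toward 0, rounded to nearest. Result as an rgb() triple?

CSS purple is rgb(128, 0, 128).
Lerp each channel 8% toward 0:
  R: 128 + 0.08×(0−128) = 128 − 10.24 = 117.76 → 118
  G: 0 + 0 = 0 → 0
  B: 128 − 10.24 = 117.76 → 118

rgb(118, 0, 118)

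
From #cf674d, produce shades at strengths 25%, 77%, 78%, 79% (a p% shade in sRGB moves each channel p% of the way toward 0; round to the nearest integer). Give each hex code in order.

#9b4d3a, #301812, #2e1711, #2b1610

#cf674d is rgb(207, 103, 77).
25%: (207 − 51.75 = 155.25→155, 103 − 25.75 = 77.25→77, 77 − 19.25 = 57.75→58) → #9b4d3a
77%: (207 − 159.39 = 47.61→48, 103 − 79.31 = 23.69→24, 77 − 59.29 = 17.71→18) → #301812
78%: (207 − 161.46 = 45.54→46, 103 − 80.34 = 22.66→23, 77 − 60.06 = 16.94→17) → #2e1711
79%: (207 − 163.53 = 43.47→43, 103 − 81.37 = 21.63→22, 77 − 60.83 = 16.17→16) → #2b1610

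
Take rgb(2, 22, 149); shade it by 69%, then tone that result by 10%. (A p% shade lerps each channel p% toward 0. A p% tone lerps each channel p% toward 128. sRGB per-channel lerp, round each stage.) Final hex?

#0e1336

Lerp each channel 69% toward 0:
  R: 2 − 1.38 = 0.62 → 1
  G: 22 − 15.18 = 6.82 → 7
  B: 149 − 102.81 = 46.19 → 46
After the shade: rgb(1, 7, 46) = #01072e.
Lerp each channel 10% toward 128:
  R: 1 + 0.1×(128−1) = 1 + 12.7 = 13.7 → 14
  G: 7 + 0.1×(128−7) = 7 + 12.1 = 19.1 → 19
  B: 46 + 8.2 = 54.2 → 54
rgb(14, 19, 54) = #0e1336.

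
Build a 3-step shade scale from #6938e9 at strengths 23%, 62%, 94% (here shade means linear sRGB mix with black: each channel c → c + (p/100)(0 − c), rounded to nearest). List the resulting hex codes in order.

#512bb3, #281559, #06030e

#6938e9 is rgb(105, 56, 233).
23%: (105 − 24.15 = 80.85→81, 56 − 12.88 = 43.12→43, 233 − 53.59 = 179.41→179) → #512bb3
62%: (105 − 65.1 = 39.9→40, 56 − 34.72 = 21.28→21, 233 − 144.46 = 88.54→89) → #281559
94%: (105 − 98.7 = 6.3→6, 56 − 52.64 = 3.36→3, 233 − 219.02 = 13.98→14) → #06030e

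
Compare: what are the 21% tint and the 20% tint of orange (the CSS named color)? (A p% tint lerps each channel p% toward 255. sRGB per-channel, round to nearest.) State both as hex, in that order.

#FFB836, #FFB733

CSS orange is rgb(255, 165, 0).
21% tint:
  R: 255 + 0.21×(255−255) = 255 + 0 = 255 → 255
  G: 165 + 0.21×(255−165) = 165 + 18.9 = 183.9 → 184
  B: 0 + 0.21×(255−0) = 0 + 53.55 = 53.55 → 54
  → #FFB836
20% tint:
  R: 255 + 0.2×(255−255) = 255 + 0 = 255 → 255
  G: 165 + 0.2×(255−165) = 165 + 18 = 183 → 183
  B: 0 + 51 = 51 → 51
  → #FFB733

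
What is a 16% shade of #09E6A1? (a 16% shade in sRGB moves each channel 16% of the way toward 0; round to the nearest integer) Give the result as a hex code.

#08C187

#09E6A1 is rgb(9, 230, 161).
A 16% shade moves each channel 16% toward 0:
  R: 9 + 0.16×(0−9) = 9 − 1.44 = 7.56 → 8
  G: 230 + 0.16×(0−230) = 230 − 36.8 = 193.2 → 193
  B: 161 − 25.76 = 135.24 → 135
rgb(8, 193, 135) = #08C187.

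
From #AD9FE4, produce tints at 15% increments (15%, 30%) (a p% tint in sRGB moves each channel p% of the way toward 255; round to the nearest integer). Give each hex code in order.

#B9ADE8, #C6BCEC

#AD9FE4 is rgb(173, 159, 228).
15%: (173 + 12.3 = 185.3→185, 159 + 14.4 = 173.4→173, 228 + 4.05 = 232.05→232) → #B9ADE8
30%: (173 + 24.6 = 197.6→198, 159 + 28.8 = 187.8→188, 228 + 8.1 = 236.1→236) → #C6BCEC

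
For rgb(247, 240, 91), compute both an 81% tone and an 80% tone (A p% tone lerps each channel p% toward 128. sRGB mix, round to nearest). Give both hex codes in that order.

#979579, #989679

81% tone:
  R: 247 + 0.81×(128−247) = 247 − 96.39 = 150.61 → 151
  G: 240 − 90.72 = 149.28 → 149
  B: 91 + 0.81×(128−91) = 91 + 29.97 = 120.97 → 121
  → #979579
80% tone:
  R: 247 + 0.8×(128−247) = 247 − 95.2 = 151.8 → 152
  G: 240 + 0.8×(128−240) = 240 − 89.6 = 150.4 → 150
  B: 91 + 29.6 = 120.6 → 121
  → #989679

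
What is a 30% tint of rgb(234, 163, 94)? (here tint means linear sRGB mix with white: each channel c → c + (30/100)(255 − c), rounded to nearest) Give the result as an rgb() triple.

rgb(240, 191, 142)

Per channel, c → c + 0.3(255 − c):
  R: 234 + 0.3×(255−234) = 234 + 6.3 = 240.3 → 240
  G: 163 + 0.3×(255−163) = 163 + 27.6 = 190.6 → 191
  B: 94 + 0.3×(255−94) = 94 + 48.3 = 142.3 → 142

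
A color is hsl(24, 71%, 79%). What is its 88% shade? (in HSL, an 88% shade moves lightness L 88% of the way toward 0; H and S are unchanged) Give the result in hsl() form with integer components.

L moves 88% from 79 toward 0: 79 − 69.52 = 9.48 → 9.
H and S are unchanged.

hsl(24, 71%, 9%)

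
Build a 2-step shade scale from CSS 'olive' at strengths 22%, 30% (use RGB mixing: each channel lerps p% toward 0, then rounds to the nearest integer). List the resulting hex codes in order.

CSS olive is rgb(128, 128, 0).
22%: (128 − 28.16 = 99.84→100, 128 − 28.16 = 99.84→100, 0→0) → #646400
30%: (128 − 38.4 = 89.6→90, 128 − 38.4 = 89.6→90, 0→0) → #5A5A00

#646400, #5A5A00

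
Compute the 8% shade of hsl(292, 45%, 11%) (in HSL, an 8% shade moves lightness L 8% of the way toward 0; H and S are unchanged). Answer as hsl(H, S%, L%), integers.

L moves 8% from 11 toward 0: 11 − 0.88 = 10.12 → 10.
H and S are unchanged.

hsl(292, 45%, 10%)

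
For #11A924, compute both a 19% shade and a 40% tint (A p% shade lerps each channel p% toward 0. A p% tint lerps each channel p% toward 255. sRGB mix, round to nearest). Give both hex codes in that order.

#11A924 is rgb(17, 169, 36).
19% shade:
  R: 17 + 0.19×(0−17) = 17 − 3.23 = 13.77 → 14
  G: 169 − 32.11 = 136.89 → 137
  B: 36 + 0.19×(0−36) = 36 − 6.84 = 29.16 → 29
  → #0E891D
40% tint:
  R: 17 + 0.4×(255−17) = 17 + 95.2 = 112.2 → 112
  G: 169 + 34.4 = 203.4 → 203
  B: 36 + 87.6 = 123.6 → 124
  → #70CB7C

#0E891D, #70CB7C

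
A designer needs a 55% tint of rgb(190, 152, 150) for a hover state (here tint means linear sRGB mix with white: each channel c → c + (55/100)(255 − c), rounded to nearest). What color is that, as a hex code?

Per channel, c → c + 0.55(255 − c):
  R: 190 + 0.55×(255−190) = 190 + 35.75 = 225.75 → 226
  G: 152 + 56.65 = 208.65 → 209
  B: 150 + 0.55×(255−150) = 150 + 57.75 = 207.75 → 208
rgb(226, 209, 208) = #E2D1D0.

#E2D1D0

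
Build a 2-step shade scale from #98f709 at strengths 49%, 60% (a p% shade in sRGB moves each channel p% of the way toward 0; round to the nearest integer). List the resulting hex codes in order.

#98f709 is rgb(152, 247, 9).
49%: (152 − 74.48 = 77.52→78, 247 − 121.03 = 125.97→126, 9 − 4.41 = 4.59→5) → #4e7e05
60%: (152 − 91.2 = 60.8→61, 247 − 148.2 = 98.8→99, 9 − 5.4 = 3.6→4) → #3d6304

#4e7e05, #3d6304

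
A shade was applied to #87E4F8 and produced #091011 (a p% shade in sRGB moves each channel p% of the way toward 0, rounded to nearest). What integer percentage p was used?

#87E4F8 is rgb(135, 228, 248); #091011 is rgb(9, 16, 17).
On the B channel (widest range): 17 ≈ 248 + (p/100)(0 − 248), so p ≈ 100×(17 − 248)/(0 − 248) = -23100/-248 = 93.15.
p = 93 reproduces all three channels after rounding.

93%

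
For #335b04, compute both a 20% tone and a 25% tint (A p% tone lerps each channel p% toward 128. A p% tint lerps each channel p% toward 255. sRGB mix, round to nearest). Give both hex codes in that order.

#42621d, #668443

#335b04 is rgb(51, 91, 4).
20% tone:
  R: 51 + 0.2×(128−51) = 51 + 15.4 = 66.4 → 66
  G: 91 + 0.2×(128−91) = 91 + 7.4 = 98.4 → 98
  B: 4 + 0.2×(128−4) = 4 + 24.8 = 28.8 → 29
  → #42621d
25% tint:
  R: 51 + 51 = 102 → 102
  G: 91 + 0.25×(255−91) = 91 + 41 = 132 → 132
  B: 4 + 0.25×(255−4) = 4 + 62.75 = 66.75 → 67
  → #668443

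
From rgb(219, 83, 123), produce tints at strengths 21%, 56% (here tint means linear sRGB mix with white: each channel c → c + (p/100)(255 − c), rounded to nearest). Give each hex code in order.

#e37797, #efb3c5

21%: (219 + 7.56 = 226.56→227, 83 + 36.12 = 119.12→119, 123 + 27.72 = 150.72→151) → #e37797
56%: (219 + 20.16 = 239.16→239, 83 + 96.32 = 179.32→179, 123 + 73.92 = 196.92→197) → #efb3c5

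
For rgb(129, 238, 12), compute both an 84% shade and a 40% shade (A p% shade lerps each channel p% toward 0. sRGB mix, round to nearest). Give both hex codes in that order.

84% shade:
  R: 129 − 108.36 = 20.64 → 21
  G: 238 + 0.84×(0−238) = 238 − 199.92 = 38.08 → 38
  B: 12 + 0.84×(0−12) = 12 − 10.08 = 1.92 → 2
  → #152602
40% shade:
  R: 129 + 0.4×(0−129) = 129 − 51.6 = 77.4 → 77
  G: 238 + 0.4×(0−238) = 238 − 95.2 = 142.8 → 143
  B: 12 − 4.8 = 7.2 → 7
  → #4D8F07

#152602, #4D8F07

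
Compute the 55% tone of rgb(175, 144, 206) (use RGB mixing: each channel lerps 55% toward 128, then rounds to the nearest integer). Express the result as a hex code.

#9587a3

A 55% tone moves each channel 55% toward 128:
  R: 175 + 0.55×(128−175) = 175 − 25.85 = 149.15 → 149
  G: 144 − 8.8 = 135.2 → 135
  B: 206 + 0.55×(128−206) = 206 − 42.9 = 163.1 → 163
rgb(149, 135, 163) = #9587a3.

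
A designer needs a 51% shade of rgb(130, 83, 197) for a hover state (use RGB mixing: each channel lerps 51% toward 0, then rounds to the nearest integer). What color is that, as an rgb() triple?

Lerp each channel 51% toward 0:
  R: 130 + 0.51×(0−130) = 130 − 66.3 = 63.7 → 64
  G: 83 − 42.33 = 40.67 → 41
  B: 197 − 100.47 = 96.53 → 97

rgb(64, 41, 97)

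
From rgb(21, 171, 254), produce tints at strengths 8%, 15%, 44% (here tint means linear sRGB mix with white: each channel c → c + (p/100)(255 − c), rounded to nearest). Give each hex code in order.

#28B2FE, #38B8FE, #7CD0FE

8%: (21 + 18.72 = 39.72→40, 171 + 6.72 = 177.72→178, 254→254) → #28B2FE
15%: (21 + 35.1 = 56.1→56, 171 + 12.6 = 183.6→184, 254→254) → #38B8FE
44%: (21 + 102.96 = 123.96→124, 171 + 36.96 = 207.96→208, 254→254) → #7CD0FE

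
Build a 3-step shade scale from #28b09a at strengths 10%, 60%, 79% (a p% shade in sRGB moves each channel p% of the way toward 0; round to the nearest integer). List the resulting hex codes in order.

#249e8b, #10463e, #082520

#28b09a is rgb(40, 176, 154).
10%: (40 − 4 = 36→36, 176 − 17.6 = 158.4→158, 154 − 15.4 = 138.6→139) → #249e8b
60%: (40 − 24 = 16→16, 176 − 105.6 = 70.4→70, 154 − 92.4 = 61.6→62) → #10463e
79%: (40 − 31.6 = 8.4→8, 176 − 139.04 = 36.96→37, 154 − 121.66 = 32.34→32) → #082520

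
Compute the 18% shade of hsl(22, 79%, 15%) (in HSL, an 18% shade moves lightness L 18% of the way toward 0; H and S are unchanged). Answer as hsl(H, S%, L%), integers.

L moves 18% from 15 toward 0: 15 − 2.7 = 12.3 → 12.
H and S are unchanged.

hsl(22, 79%, 12%)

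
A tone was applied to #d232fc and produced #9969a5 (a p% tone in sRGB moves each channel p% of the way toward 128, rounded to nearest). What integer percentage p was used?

70%

#d232fc is rgb(210, 50, 252); #9969a5 is rgb(153, 105, 165).
On the B channel (widest range): 165 ≈ 252 + (p/100)(128 − 252), so p ≈ 100×(165 − 252)/(128 − 252) = -8700/-124 = 70.16.
p = 70 reproduces all three channels after rounding.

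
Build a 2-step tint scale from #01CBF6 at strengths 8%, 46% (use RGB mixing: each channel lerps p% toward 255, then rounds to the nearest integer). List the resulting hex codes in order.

#15CFF7, #76E3FA

#01CBF6 is rgb(1, 203, 246).
8%: (1 + 20.32 = 21.32→21, 203 + 4.16 = 207.16→207, 246 + 0.72 = 246.72→247) → #15CFF7
46%: (1 + 116.84 = 117.84→118, 203 + 23.92 = 226.92→227, 246 + 4.14 = 250.14→250) → #76E3FA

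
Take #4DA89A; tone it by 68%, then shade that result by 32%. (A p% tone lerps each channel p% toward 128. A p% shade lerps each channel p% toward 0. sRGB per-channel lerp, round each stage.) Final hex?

#4C605C

#4DA89A is rgb(77, 168, 154).
Lerp each channel 68% toward 128:
  R: 77 + 0.68×(128−77) = 77 + 34.68 = 111.68 → 112
  G: 168 + 0.68×(128−168) = 168 − 27.2 = 140.8 → 141
  B: 154 − 17.68 = 136.32 → 136
After the tone: rgb(112, 141, 136) = #708D88.
A 32% shade moves each channel 32% toward 0:
  R: 112 + 0.32×(0−112) = 112 − 35.84 = 76.16 → 76
  G: 141 + 0.32×(0−141) = 141 − 45.12 = 95.88 → 96
  B: 136 + 0.32×(0−136) = 136 − 43.52 = 92.48 → 92
rgb(76, 96, 92) = #4C605C.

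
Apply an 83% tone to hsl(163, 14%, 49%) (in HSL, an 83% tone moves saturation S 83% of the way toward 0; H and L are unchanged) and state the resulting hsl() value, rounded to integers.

hsl(163, 2%, 49%)

S moves 83% from 14 toward 0: 14 − 11.62 = 2.38 → 2.
H and L are unchanged.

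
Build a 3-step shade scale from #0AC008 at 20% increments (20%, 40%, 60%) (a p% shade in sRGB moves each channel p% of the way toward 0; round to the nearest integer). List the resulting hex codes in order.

#089A06, #067305, #044D03

#0AC008 is rgb(10, 192, 8).
20%: (10 − 2 = 8→8, 192 − 38.4 = 153.6→154, 8 − 1.6 = 6.4→6) → #089A06
40%: (10 − 4 = 6→6, 192 − 76.8 = 115.2→115, 8 − 3.2 = 4.8→5) → #067305
60%: (10 − 6 = 4→4, 192 − 115.2 = 76.8→77, 8 − 4.8 = 3.2→3) → #044D03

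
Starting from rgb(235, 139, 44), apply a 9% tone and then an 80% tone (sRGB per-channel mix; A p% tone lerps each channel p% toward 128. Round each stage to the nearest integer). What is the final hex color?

#938271

Lerp each channel 9% toward 128:
  R: 235 − 9.63 = 225.37 → 225
  G: 139 − 0.99 = 138.01 → 138
  B: 44 + 0.09×(128−44) = 44 + 7.56 = 51.56 → 52
After the tone: rgb(225, 138, 52) = #e18a34.
Lerp each channel 80% toward 128:
  R: 225 + 0.8×(128−225) = 225 − 77.6 = 147.4 → 147
  G: 138 + 0.8×(128−138) = 138 − 8 = 130 → 130
  B: 52 + 0.8×(128−52) = 52 + 60.8 = 112.8 → 113
rgb(147, 130, 113) = #938271.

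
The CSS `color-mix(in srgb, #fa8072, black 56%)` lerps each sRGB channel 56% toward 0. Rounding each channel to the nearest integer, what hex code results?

#fa8072 is rgb(250, 128, 114).
A 56% shade moves each channel 56% toward 0:
  R: 250 − 140 = 110 → 110
  G: 128 + 0.56×(0−128) = 128 − 71.68 = 56.32 → 56
  B: 114 + 0.56×(0−114) = 114 − 63.84 = 50.16 → 50
rgb(110, 56, 50) = #6e3832.

#6e3832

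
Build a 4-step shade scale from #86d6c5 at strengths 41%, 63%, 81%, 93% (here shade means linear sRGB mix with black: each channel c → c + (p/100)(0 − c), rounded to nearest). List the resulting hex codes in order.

#4f7e74, #324f49, #192925, #090f0e

#86d6c5 is rgb(134, 214, 197).
41%: (134 − 54.94 = 79.06→79, 214 − 87.74 = 126.26→126, 197 − 80.77 = 116.23→116) → #4f7e74
63%: (134 − 84.42 = 49.58→50, 214 − 134.82 = 79.18→79, 197 − 124.11 = 72.89→73) → #324f49
81%: (134 − 108.54 = 25.46→25, 214 − 173.34 = 40.66→41, 197 − 159.57 = 37.43→37) → #192925
93%: (134 − 124.62 = 9.38→9, 214 − 199.02 = 14.98→15, 197 − 183.21 = 13.79→14) → #090f0e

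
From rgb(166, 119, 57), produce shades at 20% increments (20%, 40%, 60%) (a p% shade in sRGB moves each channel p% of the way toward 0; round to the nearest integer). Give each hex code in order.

#855F2E, #644722, #423017

20%: (166 − 33.2 = 132.8→133, 119 − 23.8 = 95.2→95, 57 − 11.4 = 45.6→46) → #855F2E
40%: (166 − 66.4 = 99.6→100, 119 − 47.6 = 71.4→71, 57 − 22.8 = 34.2→34) → #644722
60%: (166 − 99.6 = 66.4→66, 119 − 71.4 = 47.6→48, 57 − 34.2 = 22.8→23) → #423017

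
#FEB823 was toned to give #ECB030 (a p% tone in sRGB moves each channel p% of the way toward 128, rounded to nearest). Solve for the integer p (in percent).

14%

#FEB823 is rgb(254, 184, 35); #ECB030 is rgb(236, 176, 48).
On the R channel (widest range): 236 ≈ 254 + (p/100)(128 − 254), so p ≈ 100×(236 − 254)/(128 − 254) = -1800/-126 = 14.29.
p = 14 reproduces all three channels after rounding.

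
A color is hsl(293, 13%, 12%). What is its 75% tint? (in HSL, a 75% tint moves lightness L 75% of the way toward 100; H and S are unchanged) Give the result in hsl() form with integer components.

hsl(293, 13%, 78%)

L moves 75% from 12 toward 100: 12 + 66 = 78 → 78.
H and S are unchanged.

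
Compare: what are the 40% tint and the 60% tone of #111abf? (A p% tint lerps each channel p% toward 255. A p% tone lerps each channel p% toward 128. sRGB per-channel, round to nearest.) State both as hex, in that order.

#7076d9, #545799

#111abf is rgb(17, 26, 191).
40% tint:
  R: 17 + 0.4×(255−17) = 17 + 95.2 = 112.2 → 112
  G: 26 + 0.4×(255−26) = 26 + 91.6 = 117.6 → 118
  B: 191 + 0.4×(255−191) = 191 + 25.6 = 216.6 → 217
  → #7076d9
60% tone:
  R: 17 + 66.6 = 83.6 → 84
  G: 26 + 61.2 = 87.2 → 87
  B: 191 − 37.8 = 153.2 → 153
  → #545799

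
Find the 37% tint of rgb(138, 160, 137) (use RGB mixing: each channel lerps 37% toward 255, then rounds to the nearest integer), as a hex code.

#B5C3B5

Lerp each channel 37% toward 255:
  R: 138 + 0.37×(255−138) = 138 + 43.29 = 181.29 → 181
  G: 160 + 35.15 = 195.15 → 195
  B: 137 + 0.37×(255−137) = 137 + 43.66 = 180.66 → 181
rgb(181, 195, 181) = #B5C3B5.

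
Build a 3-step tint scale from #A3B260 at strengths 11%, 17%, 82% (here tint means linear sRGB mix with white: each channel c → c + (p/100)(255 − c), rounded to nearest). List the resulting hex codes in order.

#ADBA71, #B3BF7B, #EEF1E2

#A3B260 is rgb(163, 178, 96).
11%: (163 + 10.12 = 173.12→173, 178 + 8.47 = 186.47→186, 96 + 17.49 = 113.49→113) → #ADBA71
17%: (163 + 15.64 = 178.64→179, 178 + 13.09 = 191.09→191, 96 + 27.03 = 123.03→123) → #B3BF7B
82%: (163 + 75.44 = 238.44→238, 178 + 63.14 = 241.14→241, 96 + 130.38 = 226.38→226) → #EEF1E2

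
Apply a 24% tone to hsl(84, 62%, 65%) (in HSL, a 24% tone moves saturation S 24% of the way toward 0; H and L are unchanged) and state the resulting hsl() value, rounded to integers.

S moves 24% from 62 toward 0: 62 − 14.88 = 47.12 → 47.
H and L are unchanged.

hsl(84, 47%, 65%)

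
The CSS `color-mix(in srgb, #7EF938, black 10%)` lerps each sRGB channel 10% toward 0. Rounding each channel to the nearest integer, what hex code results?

#7EF938 is rgb(126, 249, 56).
Lerp each channel 10% toward 0:
  R: 126 + 0.1×(0−126) = 126 − 12.6 = 113.4 → 113
  G: 249 + 0.1×(0−249) = 249 − 24.9 = 224.1 → 224
  B: 56 − 5.6 = 50.4 → 50
rgb(113, 224, 50) = #71E032.

#71E032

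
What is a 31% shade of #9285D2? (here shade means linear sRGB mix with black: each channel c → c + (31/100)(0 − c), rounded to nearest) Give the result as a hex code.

#655C91

#9285D2 is rgb(146, 133, 210).
A 31% shade moves each channel 31% toward 0:
  R: 146 + 0.31×(0−146) = 146 − 45.26 = 100.74 → 101
  G: 133 + 0.31×(0−133) = 133 − 41.23 = 91.77 → 92
  B: 210 + 0.31×(0−210) = 210 − 65.1 = 144.9 → 145
rgb(101, 92, 145) = #655C91.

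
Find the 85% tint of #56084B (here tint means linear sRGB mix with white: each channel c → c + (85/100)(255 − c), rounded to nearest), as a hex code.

#56084B is rgb(86, 8, 75).
Lerp each channel 85% toward 255:
  R: 86 + 143.65 = 229.65 → 230
  G: 8 + 0.85×(255−8) = 8 + 209.95 = 217.95 → 218
  B: 75 + 0.85×(255−75) = 75 + 153 = 228 → 228
rgb(230, 218, 228) = #E6DAE4.

#E6DAE4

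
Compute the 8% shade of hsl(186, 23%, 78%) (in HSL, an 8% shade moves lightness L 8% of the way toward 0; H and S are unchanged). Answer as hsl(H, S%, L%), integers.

L moves 8% from 78 toward 0: 78 − 6.24 = 71.76 → 72.
H and S are unchanged.

hsl(186, 23%, 72%)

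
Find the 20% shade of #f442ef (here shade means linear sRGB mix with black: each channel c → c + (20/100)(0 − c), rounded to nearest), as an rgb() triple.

rgb(195, 53, 191)

#f442ef is rgb(244, 66, 239).
Lerp each channel 20% toward 0:
  R: 244 + 0.2×(0−244) = 244 − 48.8 = 195.2 → 195
  G: 66 + 0.2×(0−66) = 66 − 13.2 = 52.8 → 53
  B: 239 + 0.2×(0−239) = 239 − 47.8 = 191.2 → 191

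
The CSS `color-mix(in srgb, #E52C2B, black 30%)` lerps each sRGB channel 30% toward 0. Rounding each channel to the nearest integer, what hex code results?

#A01F1E

#E52C2B is rgb(229, 44, 43).
A 30% shade moves each channel 30% toward 0:
  R: 229 − 68.7 = 160.3 → 160
  G: 44 + 0.3×(0−44) = 44 − 13.2 = 30.8 → 31
  B: 43 + 0.3×(0−43) = 43 − 12.9 = 30.1 → 30
rgb(160, 31, 30) = #A01F1E.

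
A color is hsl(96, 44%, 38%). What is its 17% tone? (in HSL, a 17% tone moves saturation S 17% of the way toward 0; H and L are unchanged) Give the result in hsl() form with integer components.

hsl(96, 37%, 38%)

S moves 17% from 44 toward 0: 44 − 7.48 = 36.52 → 37.
H and L are unchanged.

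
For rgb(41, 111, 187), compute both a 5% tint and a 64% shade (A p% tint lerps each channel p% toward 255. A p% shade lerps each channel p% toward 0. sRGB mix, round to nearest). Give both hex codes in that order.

#3476BE, #0F2843

5% tint:
  R: 41 + 10.7 = 51.7 → 52
  G: 111 + 0.05×(255−111) = 111 + 7.2 = 118.2 → 118
  B: 187 + 3.4 = 190.4 → 190
  → #3476BE
64% shade:
  R: 41 + 0.64×(0−41) = 41 − 26.24 = 14.76 → 15
  G: 111 + 0.64×(0−111) = 111 − 71.04 = 39.96 → 40
  B: 187 + 0.64×(0−187) = 187 − 119.68 = 67.32 → 67
  → #0F2843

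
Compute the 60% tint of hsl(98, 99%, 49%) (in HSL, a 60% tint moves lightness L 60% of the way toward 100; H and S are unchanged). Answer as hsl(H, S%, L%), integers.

hsl(98, 99%, 80%)

L moves 60% from 49 toward 100: 49 + 30.6 = 79.6 → 80.
H and S are unchanged.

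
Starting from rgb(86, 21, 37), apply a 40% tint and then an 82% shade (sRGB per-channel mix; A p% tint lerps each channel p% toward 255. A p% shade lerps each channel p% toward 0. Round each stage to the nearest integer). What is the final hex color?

Lerp each channel 40% toward 255:
  R: 86 + 67.6 = 153.6 → 154
  G: 21 + 0.4×(255−21) = 21 + 93.6 = 114.6 → 115
  B: 37 + 0.4×(255−37) = 37 + 87.2 = 124.2 → 124
After the tint: rgb(154, 115, 124) = #9A737C.
An 82% shade moves each channel 82% toward 0:
  R: 154 + 0.82×(0−154) = 154 − 126.28 = 27.72 → 28
  G: 115 − 94.3 = 20.7 → 21
  B: 124 + 0.82×(0−124) = 124 − 101.68 = 22.32 → 22
rgb(28, 21, 22) = #1C1516.

#1C1516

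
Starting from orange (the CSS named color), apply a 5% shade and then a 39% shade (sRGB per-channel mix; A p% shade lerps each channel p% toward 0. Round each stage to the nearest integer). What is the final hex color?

#946000

CSS orange is rgb(255, 165, 0).
Per channel, c → c + 0.05(0 − c):
  R: 255 + 0.05×(0−255) = 255 − 12.75 = 242.25 → 242
  G: 165 − 8.25 = 156.75 → 157
  B: 0 + 0 = 0 → 0
After the shade: rgb(242, 157, 0) = #F29D00.
Lerp each channel 39% toward 0:
  R: 242 + 0.39×(0−242) = 242 − 94.38 = 147.62 → 148
  G: 157 + 0.39×(0−157) = 157 − 61.23 = 95.77 → 96
  B: 0 + 0 = 0 → 0
rgb(148, 96, 0) = #946000.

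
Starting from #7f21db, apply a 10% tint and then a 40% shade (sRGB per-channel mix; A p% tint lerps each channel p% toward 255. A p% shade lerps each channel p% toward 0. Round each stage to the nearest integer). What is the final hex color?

#542186

#7f21db is rgb(127, 33, 219).
Lerp each channel 10% toward 255:
  R: 127 + 0.1×(255−127) = 127 + 12.8 = 139.8 → 140
  G: 33 + 0.1×(255−33) = 33 + 22.2 = 55.2 → 55
  B: 219 + 3.6 = 222.6 → 223
After the tint: rgb(140, 55, 223) = #8c37df.
Lerp each channel 40% toward 0:
  R: 140 − 56 = 84 → 84
  G: 55 + 0.4×(0−55) = 55 − 22 = 33 → 33
  B: 223 + 0.4×(0−223) = 223 − 89.2 = 133.8 → 134
rgb(84, 33, 134) = #542186.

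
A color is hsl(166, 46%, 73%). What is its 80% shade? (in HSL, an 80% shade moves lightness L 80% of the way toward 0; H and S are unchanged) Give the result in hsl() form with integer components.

L moves 80% from 73 toward 0: 73 − 58.4 = 14.6 → 15.
H and S are unchanged.

hsl(166, 46%, 15%)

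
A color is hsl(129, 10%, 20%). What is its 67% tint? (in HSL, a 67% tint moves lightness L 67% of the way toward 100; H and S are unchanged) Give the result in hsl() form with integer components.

hsl(129, 10%, 74%)

L moves 67% from 20 toward 100: 20 + 53.6 = 73.6 → 74.
H and S are unchanged.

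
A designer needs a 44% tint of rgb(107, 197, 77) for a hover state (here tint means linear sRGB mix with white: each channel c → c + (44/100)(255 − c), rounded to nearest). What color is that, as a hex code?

Lerp each channel 44% toward 255:
  R: 107 + 65.12 = 172.12 → 172
  G: 197 + 25.52 = 222.52 → 223
  B: 77 + 0.44×(255−77) = 77 + 78.32 = 155.32 → 155
rgb(172, 223, 155) = #acdf9b.

#acdf9b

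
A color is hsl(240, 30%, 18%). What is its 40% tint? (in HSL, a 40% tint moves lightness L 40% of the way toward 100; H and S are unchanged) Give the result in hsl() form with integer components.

hsl(240, 30%, 51%)

L moves 40% from 18 toward 100: 18 + 32.8 = 50.8 → 51.
H and S are unchanged.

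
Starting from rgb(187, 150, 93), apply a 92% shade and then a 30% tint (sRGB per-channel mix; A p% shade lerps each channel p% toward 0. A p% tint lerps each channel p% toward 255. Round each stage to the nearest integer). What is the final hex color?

A 92% shade moves each channel 92% toward 0:
  R: 187 − 172.04 = 14.96 → 15
  G: 150 + 0.92×(0−150) = 150 − 138 = 12 → 12
  B: 93 − 85.56 = 7.44 → 7
After the shade: rgb(15, 12, 7) = #0F0C07.
A 30% tint moves each channel 30% toward 255:
  R: 15 + 0.3×(255−15) = 15 + 72 = 87 → 87
  G: 12 + 72.9 = 84.9 → 85
  B: 7 + 0.3×(255−7) = 7 + 74.4 = 81.4 → 81
rgb(87, 85, 81) = #575551.

#575551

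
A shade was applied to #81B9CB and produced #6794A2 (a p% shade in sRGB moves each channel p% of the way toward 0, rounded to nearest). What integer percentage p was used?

20%

#81B9CB is rgb(129, 185, 203); #6794A2 is rgb(103, 148, 162).
On the B channel (widest range): 162 ≈ 203 + (p/100)(0 − 203), so p ≈ 100×(162 − 203)/(0 − 203) = -4100/-203 = 20.20.
p = 20 reproduces all three channels after rounding.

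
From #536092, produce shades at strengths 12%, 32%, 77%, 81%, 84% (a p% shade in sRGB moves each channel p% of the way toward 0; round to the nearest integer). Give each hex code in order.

#495480, #384163, #131622, #10121C, #0D0F17

#536092 is rgb(83, 96, 146).
12%: (83 − 9.96 = 73.04→73, 96 − 11.52 = 84.48→84, 146 − 17.52 = 128.48→128) → #495480
32%: (83 − 26.56 = 56.44→56, 96 − 30.72 = 65.28→65, 146 − 46.72 = 99.28→99) → #384163
77%: (83 − 63.91 = 19.09→19, 96 − 73.92 = 22.08→22, 146 − 112.42 = 33.58→34) → #131622
81%: (83 − 67.23 = 15.77→16, 96 − 77.76 = 18.24→18, 146 − 118.26 = 27.74→28) → #10121C
84%: (83 − 69.72 = 13.28→13, 96 − 80.64 = 15.36→15, 146 − 122.64 = 23.36→23) → #0D0F17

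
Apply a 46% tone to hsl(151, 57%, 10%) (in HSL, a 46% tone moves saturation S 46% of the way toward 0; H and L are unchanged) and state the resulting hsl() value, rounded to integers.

hsl(151, 31%, 10%)

S moves 46% from 57 toward 0: 57 − 26.22 = 30.78 → 31.
H and L are unchanged.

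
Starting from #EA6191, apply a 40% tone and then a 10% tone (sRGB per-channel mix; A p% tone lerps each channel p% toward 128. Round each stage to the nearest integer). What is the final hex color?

#EA6191 is rgb(234, 97, 145).
Per channel, c → c + 0.4(128 − c):
  R: 234 + 0.4×(128−234) = 234 − 42.4 = 191.6 → 192
  G: 97 + 12.4 = 109.4 → 109
  B: 145 + 0.4×(128−145) = 145 − 6.8 = 138.2 → 138
After the tone: rgb(192, 109, 138) = #C06D8A.
A 10% tone moves each channel 10% toward 128:
  R: 192 + 0.1×(128−192) = 192 − 6.4 = 185.6 → 186
  G: 109 + 0.1×(128−109) = 109 + 1.9 = 110.9 → 111
  B: 138 + 0.1×(128−138) = 138 − 1 = 137 → 137
rgb(186, 111, 137) = #BA6F89.

#BA6F89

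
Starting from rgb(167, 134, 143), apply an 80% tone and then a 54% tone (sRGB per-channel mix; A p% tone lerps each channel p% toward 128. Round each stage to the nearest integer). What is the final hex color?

An 80% tone moves each channel 80% toward 128:
  R: 167 + 0.8×(128−167) = 167 − 31.2 = 135.8 → 136
  G: 134 + 0.8×(128−134) = 134 − 4.8 = 129.2 → 129
  B: 143 + 0.8×(128−143) = 143 − 12 = 131 → 131
After the tone: rgb(136, 129, 131) = #888183.
Lerp each channel 54% toward 128:
  R: 136 + 0.54×(128−136) = 136 − 4.32 = 131.68 → 132
  G: 129 + 0.54×(128−129) = 129 − 0.54 = 128.46 → 128
  B: 131 − 1.62 = 129.38 → 129
rgb(132, 128, 129) = #848081.

#848081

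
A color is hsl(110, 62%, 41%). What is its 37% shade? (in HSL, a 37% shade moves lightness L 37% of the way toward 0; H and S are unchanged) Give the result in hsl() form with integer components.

hsl(110, 62%, 26%)

L moves 37% from 41 toward 0: 41 − 15.17 = 25.83 → 26.
H and S are unchanged.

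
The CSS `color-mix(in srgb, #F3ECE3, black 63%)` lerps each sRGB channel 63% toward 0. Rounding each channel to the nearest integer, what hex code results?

#5A5754

#F3ECE3 is rgb(243, 236, 227).
Per channel, c → c + 0.63(0 − c):
  R: 243 − 153.09 = 89.91 → 90
  G: 236 − 148.68 = 87.32 → 87
  B: 227 − 143.01 = 83.99 → 84
rgb(90, 87, 84) = #5A5754.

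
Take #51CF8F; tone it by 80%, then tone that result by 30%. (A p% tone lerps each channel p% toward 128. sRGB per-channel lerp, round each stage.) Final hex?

#7A8B82

#51CF8F is rgb(81, 207, 143).
An 80% tone moves each channel 80% toward 128:
  R: 81 + 0.8×(128−81) = 81 + 37.6 = 118.6 → 119
  G: 207 + 0.8×(128−207) = 207 − 63.2 = 143.8 → 144
  B: 143 + 0.8×(128−143) = 143 − 12 = 131 → 131
After the tone: rgb(119, 144, 131) = #779083.
A 30% tone moves each channel 30% toward 128:
  R: 119 + 2.7 = 121.7 → 122
  G: 144 − 4.8 = 139.2 → 139
  B: 131 + 0.3×(128−131) = 131 − 0.9 = 130.1 → 130
rgb(122, 139, 130) = #7A8B82.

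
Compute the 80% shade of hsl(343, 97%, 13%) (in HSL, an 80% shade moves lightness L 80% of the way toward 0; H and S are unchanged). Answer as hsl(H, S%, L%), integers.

L moves 80% from 13 toward 0: 13 − 10.4 = 2.6 → 3.
H and S are unchanged.

hsl(343, 97%, 3%)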